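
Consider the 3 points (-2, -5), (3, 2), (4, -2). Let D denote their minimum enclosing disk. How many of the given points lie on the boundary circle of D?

2

Call the three points A, B, C in the order given.
Side lengths²: AB² = 74, AC² = 45, BC² = 17.
Since AB² = 74 ≥ 45 + 17 = 62, the angle opposite AB is not acute, so the smallest enclosing circle has AB as diameter.
Centre = midpoint of AB = (0.5, -1.5), r² = 74/4 = 18.5.
The points at distance exactly r from the centre are (-2, -5), (3, 2) — 2 points.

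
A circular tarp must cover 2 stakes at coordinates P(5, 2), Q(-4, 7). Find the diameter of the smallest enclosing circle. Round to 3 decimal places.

The smallest circle enclosing two points has them as diameter endpoints.
Centre = midpoint = (0.5, 4.5); r² = |PQ|²/4 = 106/4 = 26.5.
Diameter = 2r = 2√(26.5) ≈ 10.296.

10.296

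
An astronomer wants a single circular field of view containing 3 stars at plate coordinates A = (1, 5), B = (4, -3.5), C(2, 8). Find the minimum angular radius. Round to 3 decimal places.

Side lengths²: AB² = 81.25, AC² = 10, BC² = 136.25.
Since BC² = 136.25 ≥ 81.25 + 10 = 91.25, the angle opposite BC is not acute, so the smallest enclosing circle has BC as diameter.
Centre = midpoint of BC = (3, 2.25), r² = 136.25/4 = 34.0625.
r = √(34.0625) ≈ 5.836.

5.836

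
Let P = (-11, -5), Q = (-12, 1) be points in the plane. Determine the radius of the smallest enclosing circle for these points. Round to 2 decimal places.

3.04

The smallest circle enclosing two points has them as diameter endpoints.
Centre = midpoint = (-11.5, -2); r² = |PQ|²/4 = 37/4 = 9.25.
r = √(9.25) ≈ 3.04.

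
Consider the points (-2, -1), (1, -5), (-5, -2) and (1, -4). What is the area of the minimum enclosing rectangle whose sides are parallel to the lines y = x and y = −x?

In coordinates u = x + y, v = x − y the rectangle is axis-aligned; the map (x,y)→(u,v) scales areas by 2.
u-values: -3, -4, -7, -3; range = -3 − (-7) = 4.
v-values: -1, 6, -3, 5; range = 6 − (-3) = 9.
Area = (4 × 9) / 2 = 18.

18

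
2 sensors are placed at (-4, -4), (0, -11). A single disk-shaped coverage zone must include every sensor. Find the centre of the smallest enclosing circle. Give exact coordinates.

(-2, -7.5)

The smallest circle enclosing two points has them as diameter endpoints.
Centre = midpoint = (-2, -7.5); r² = |(-4, -4)−(0, -11)|²/4 = 65/4 = 16.25.
Centre = (-2, -7.5).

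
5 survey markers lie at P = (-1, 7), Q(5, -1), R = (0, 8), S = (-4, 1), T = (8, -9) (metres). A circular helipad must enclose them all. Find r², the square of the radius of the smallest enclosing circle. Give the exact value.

The minimum enclosing circle of a finite set is fixed by two of the points (as a diameter) or three (as a circumcircle).
The farthest pair is R–T with squared distance 353. The circle on this segment as diameter has centre (4, -0.5) and r² = 353/4 = 88.25.
Check P: distance² to centre = 81.25 ≤ 88.25, so it lies inside.
All remaining points lie in this disk, and no smaller disk contains both endpoints, so this is the minimum enclosing circle.

88.25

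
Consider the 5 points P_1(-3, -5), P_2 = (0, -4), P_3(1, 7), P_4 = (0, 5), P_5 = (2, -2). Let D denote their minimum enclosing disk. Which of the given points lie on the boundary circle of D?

P_1, P_3

A smallest enclosing disk is always determined by at most three of the input points on its boundary.
The farthest pair is P_1–P_3 with squared distance 160. The circle on this segment as diameter has centre (-1, 1) and r² = 160/4 = 40.
Check P_2: distance² to centre = 26 ≤ 40, so it lies inside.
All remaining points lie in this disk, and no smaller disk contains both endpoints, so this is the minimum enclosing circle.
The points at distance exactly r from the centre are P_1, P_3 — 2 points.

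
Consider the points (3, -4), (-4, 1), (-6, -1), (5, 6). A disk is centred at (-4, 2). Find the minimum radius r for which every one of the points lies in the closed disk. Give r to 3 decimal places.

The required radius is the distance from (-4, 2) to the farthest point.
Squared distances: 85, 1, 13, 97.
Maximum is 97, attained at (5, 6).
r = √97 ≈ 9.849.

9.849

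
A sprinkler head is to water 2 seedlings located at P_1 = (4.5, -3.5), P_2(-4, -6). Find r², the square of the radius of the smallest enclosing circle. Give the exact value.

19.625

The smallest circle enclosing two points has them as diameter endpoints.
Centre = midpoint = (0.25, -4.75); r² = |P_1P_2|²/4 = 78.5/4 = 19.625.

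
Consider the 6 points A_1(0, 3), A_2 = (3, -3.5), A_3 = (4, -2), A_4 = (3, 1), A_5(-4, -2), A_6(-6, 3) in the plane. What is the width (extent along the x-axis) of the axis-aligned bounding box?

max x = 4, min x = -6, so width = 10.

10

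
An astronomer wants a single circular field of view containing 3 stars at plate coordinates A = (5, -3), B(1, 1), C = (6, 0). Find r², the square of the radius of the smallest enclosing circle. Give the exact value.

Side lengths²: AB² = 32, AC² = 10, BC² = 26.
Since AB² = 32 < 26 + 10 = 36, the triangle is acute, so the smallest enclosing circle is the circumcircle.
Circumcentre = (3.25, -0.75), r² = 8.125.

8.125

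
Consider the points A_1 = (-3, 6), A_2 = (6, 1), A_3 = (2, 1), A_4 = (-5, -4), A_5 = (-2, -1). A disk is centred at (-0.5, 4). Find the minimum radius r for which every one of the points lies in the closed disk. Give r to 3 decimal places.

9.179

The required radius is the distance from (-0.5, 4) to the farthest point.
Squared distances: 10.25, 51.25, 15.25, 84.25, 27.25.
Maximum is 84.25, attained at A_4.
r = √(84.25) ≈ 9.179.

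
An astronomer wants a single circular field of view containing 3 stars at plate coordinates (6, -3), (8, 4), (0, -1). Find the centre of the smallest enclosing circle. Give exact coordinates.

Call the three points A, B, C in the order given.
Side lengths²: AB² = 53, AC² = 40, BC² = 89.
Since BC² = 89 < 53 + 40 = 93, the triangle is acute, so the smallest enclosing circle is the circumcircle.
Circumcentre = (189/46, 61/46), r² = 23585/1058.
Centre = (189/46, 61/46).

(189/46, 61/46)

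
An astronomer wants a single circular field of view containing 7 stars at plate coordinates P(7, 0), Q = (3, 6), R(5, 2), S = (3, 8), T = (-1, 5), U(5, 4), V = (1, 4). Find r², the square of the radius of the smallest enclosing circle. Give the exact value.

11125/484

The minimum enclosing circle is determined by three boundary points: P, S, T.
Their circumcentre is (38/11, 71/22) with r² = 11125/484.
The farthest remaining point Q is at distance² 3821/484 ≤ 11125/484.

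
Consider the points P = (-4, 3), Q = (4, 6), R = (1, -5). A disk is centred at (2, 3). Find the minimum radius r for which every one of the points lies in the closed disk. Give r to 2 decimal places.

The required radius is the distance from (2, 3) to the farthest point.
Squared distances: 36, 13, 65.
Maximum is 65, attained at R.
r = √65 ≈ 8.06.

8.06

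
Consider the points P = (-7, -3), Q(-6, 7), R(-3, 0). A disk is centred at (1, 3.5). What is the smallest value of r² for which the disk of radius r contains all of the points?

The required radius is the distance from (1, 3.5) to the farthest point.
Squared distances: 106.25, 61.25, 28.25.
Maximum is 106.25, attained at P.

106.25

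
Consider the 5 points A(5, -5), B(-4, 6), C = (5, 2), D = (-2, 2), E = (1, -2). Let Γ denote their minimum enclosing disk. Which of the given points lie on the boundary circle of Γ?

A, B

The farthest pair is A–B with squared distance 202. The circle on this segment as diameter has centre (0.5, 0.5) and r² = 202/4 = 50.5.
Check C: distance² to centre = 22.5 ≤ 50.5, so it lies inside.
All remaining points lie in this disk, and no smaller disk contains both endpoints, so this is the minimum enclosing circle.
The points at distance exactly r from the centre are A, B — 2 points.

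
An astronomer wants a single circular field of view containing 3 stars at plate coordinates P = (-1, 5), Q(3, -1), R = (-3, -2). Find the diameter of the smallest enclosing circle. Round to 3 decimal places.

7.983

Side lengths²: PQ² = 52, PR² = 53, QR² = 37.
Since PR² = 53 < 52 + 37 = 89, the triangle is acute, so the smallest enclosing circle is the circumcircle.
Circumcentre = (-0.425, 1.05), r² = 15.933125.
Diameter = 2r = 2√(15.933125) ≈ 7.983.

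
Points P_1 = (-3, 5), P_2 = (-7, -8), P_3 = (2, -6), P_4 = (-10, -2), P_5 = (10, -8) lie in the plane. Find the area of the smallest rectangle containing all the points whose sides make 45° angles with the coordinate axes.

221

In coordinates u = x + y, v = x − y the rectangle is axis-aligned; the map (x,y)→(u,v) scales areas by 2.
u-values: 2, -15, -4, -12, 2; range = 2 − (-15) = 17.
v-values: -8, 1, 8, -8, 18; range = 18 − (-8) = 26.
Area = (17 × 26) / 2 = 221.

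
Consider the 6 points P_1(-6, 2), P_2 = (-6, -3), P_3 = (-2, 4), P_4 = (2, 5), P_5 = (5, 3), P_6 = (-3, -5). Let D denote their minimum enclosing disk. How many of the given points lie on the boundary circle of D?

The farthest pair is P_2–P_5 with squared distance 157. The circle on this segment as diameter has centre (-0.5, 0) and r² = 157/4 = 39.25.
Check P_1: distance² to centre = 34.25 ≤ 39.25, so it lies inside.
All remaining points lie in this disk, and no smaller disk contains both endpoints, so this is the minimum enclosing circle.
The points at distance exactly r from the centre are P_2, P_5 — 2 points.

2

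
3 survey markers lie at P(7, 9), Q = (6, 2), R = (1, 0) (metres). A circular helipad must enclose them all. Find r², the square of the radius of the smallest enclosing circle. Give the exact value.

Side lengths²: PQ² = 50, PR² = 117, QR² = 29.
Since PR² = 117 ≥ 50 + 29 = 79, the angle opposite PR is not acute, so the smallest enclosing circle has PR as diameter.
Centre = midpoint of PR = (4, 4.5), r² = 117/4 = 29.25.

29.25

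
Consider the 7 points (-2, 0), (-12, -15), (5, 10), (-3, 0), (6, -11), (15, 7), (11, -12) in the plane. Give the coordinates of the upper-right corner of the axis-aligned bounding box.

(15, 10)

x-range [-12, 15], y-range [-15, 10].
The upper-right corner is (15, 10).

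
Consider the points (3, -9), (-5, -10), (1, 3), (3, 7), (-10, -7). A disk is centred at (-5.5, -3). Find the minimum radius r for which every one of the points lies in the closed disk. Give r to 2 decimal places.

The required radius is the distance from (-5.5, -3) to the farthest point.
Squared distances: 108.25, 49.25, 78.25, 172.25, 36.25.
Maximum is 172.25, attained at (3, 7).
r = √(172.25) ≈ 13.12.

13.12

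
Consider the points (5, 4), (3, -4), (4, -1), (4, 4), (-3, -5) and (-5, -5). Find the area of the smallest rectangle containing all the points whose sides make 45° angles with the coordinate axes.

In coordinates u = x + y, v = x − y the rectangle is axis-aligned; the map (x,y)→(u,v) scales areas by 2.
u-values: 9, -1, 3, 8, -8, -10; range = 9 − (-10) = 19.
v-values: 1, 7, 5, 0, 2, 0; range = 7 − 0 = 7.
Area = (19 × 7) / 2 = 66.5.

66.5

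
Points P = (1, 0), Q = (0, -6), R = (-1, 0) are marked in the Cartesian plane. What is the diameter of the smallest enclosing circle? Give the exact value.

37/6

Side lengths²: PQ² = 37, PR² = 4, QR² = 37.
Since QR² = 37 < 37 + 4 = 41, the triangle is acute, so the smallest enclosing circle is the circumcircle.
Circumcentre = (0, -35/12), r² = 1369/144.
Diameter = 2r = 2√(1369/144) = 37/6.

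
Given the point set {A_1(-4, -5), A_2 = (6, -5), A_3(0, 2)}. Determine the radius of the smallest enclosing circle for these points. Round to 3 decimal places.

Side lengths²: A_1A_2² = 100, A_1A_3² = 65, A_2A_3² = 85.
Since A_1A_2² = 100 < 85 + 65 = 150, the triangle is acute, so the smallest enclosing circle is the circumcircle.
Circumcentre = (1, -45/14), r² = 5525/196.
r = √(5525/196) ≈ 5.309.

5.309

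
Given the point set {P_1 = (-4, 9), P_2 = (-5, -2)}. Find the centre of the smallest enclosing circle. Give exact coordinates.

The smallest circle enclosing two points has them as diameter endpoints.
Centre = midpoint = (-4.5, 3.5); r² = |P_1P_2|²/4 = 122/4 = 30.5.
Centre = (-4.5, 3.5).

(-4.5, 3.5)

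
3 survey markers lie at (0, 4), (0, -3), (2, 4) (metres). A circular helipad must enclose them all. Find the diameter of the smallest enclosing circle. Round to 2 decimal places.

Call the three points A, B, C in the order given.
Side lengths²: AB² = 49, AC² = 4, BC² = 53.
Since BC² = 53 ≥ 49 + 4 = 53, the angle opposite BC is not acute, so the smallest enclosing circle has BC as diameter.
Centre = midpoint of BC = (1, 0.5), r² = 53/4 = 13.25.
Diameter = 2r = 2√(13.25) ≈ 7.28.

7.28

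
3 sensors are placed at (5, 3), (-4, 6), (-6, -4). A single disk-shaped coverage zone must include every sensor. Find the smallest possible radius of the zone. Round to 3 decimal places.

Call the three points A, B, C in the order given.
Side lengths²: AB² = 90, AC² = 170, BC² = 104.
Since AC² = 170 < 104 + 90 = 194, the triangle is acute, so the smallest enclosing circle is the circumcircle.
Circumcentre = (-0.9375, 0.1875), r² = 43.1640625.
r = √(43.1640625) ≈ 6.570.

6.570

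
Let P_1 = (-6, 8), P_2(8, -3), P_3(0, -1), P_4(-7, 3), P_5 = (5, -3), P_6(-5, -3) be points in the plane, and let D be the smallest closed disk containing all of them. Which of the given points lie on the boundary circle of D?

By Welzl's lemma the MEC is supported by two points (diametrically opposite) or three points (on a circumcircle).
The farthest pair is P_1–P_2 with squared distance 317. The circle on this segment as diameter has centre (1, 2.5) and r² = 317/4 = 79.25.
Check P_3: distance² to centre = 13.25 ≤ 79.25, so it lies inside.
All remaining points lie in this disk, and no smaller disk contains both endpoints, so this is the minimum enclosing circle.
The points at distance exactly r from the centre are P_1, P_2 — 2 points.

P_1, P_2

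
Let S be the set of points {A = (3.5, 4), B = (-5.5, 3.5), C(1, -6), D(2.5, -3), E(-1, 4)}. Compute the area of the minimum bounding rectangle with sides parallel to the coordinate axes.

x ranges over [-5.5, 3.5], width 9.
y ranges over [-6, 4], height 10.
Area = 9 × 10 = 90.

90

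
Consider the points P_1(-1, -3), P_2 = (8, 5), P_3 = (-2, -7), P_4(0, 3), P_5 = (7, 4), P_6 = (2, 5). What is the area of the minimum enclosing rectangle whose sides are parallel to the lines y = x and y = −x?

In coordinates u = x + y, v = x − y the rectangle is axis-aligned; the map (x,y)→(u,v) scales areas by 2.
u-values: -4, 13, -9, 3, 11, 7; range = 13 − (-9) = 22.
v-values: 2, 3, 5, -3, 3, -3; range = 5 − (-3) = 8.
Area = (22 × 8) / 2 = 88.

88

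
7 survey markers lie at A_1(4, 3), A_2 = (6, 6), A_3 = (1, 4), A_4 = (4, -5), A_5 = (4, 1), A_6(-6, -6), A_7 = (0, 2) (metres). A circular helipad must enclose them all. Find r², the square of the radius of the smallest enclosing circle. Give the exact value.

The minimum enclosing circle of a finite set is fixed by two of the points (as a diameter) or three (as a circumcircle).
The farthest pair is A_2–A_6 with squared distance 288. The circle on this segment as diameter has centre (0, 0) and r² = 288/4 = 72.
Check A_1: distance² to centre = 25 ≤ 72, so it lies inside.
All remaining points lie in this disk, and no smaller disk contains both endpoints, so this is the minimum enclosing circle.

72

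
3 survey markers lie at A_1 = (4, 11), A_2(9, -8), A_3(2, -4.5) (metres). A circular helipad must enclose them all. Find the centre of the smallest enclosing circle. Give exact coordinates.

(6.5, 1.5)

Side lengths²: A_1A_2² = 386, A_1A_3² = 244.25, A_2A_3² = 61.25.
Since A_1A_2² = 386 ≥ 244.25 + 61.25 = 305.5, the angle opposite A_1A_2 is not acute, so the smallest enclosing circle has A_1A_2 as diameter.
Centre = midpoint of A_1A_2 = (6.5, 1.5), r² = 386/4 = 96.5.
Centre = (6.5, 1.5).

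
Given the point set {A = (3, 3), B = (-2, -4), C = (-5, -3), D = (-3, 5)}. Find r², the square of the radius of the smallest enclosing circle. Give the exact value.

A smallest enclosing disk is always determined by at most three of the input points on its boundary.
The minimum enclosing circle is determined by three boundary points: A, C, D.
Their circumcentre is (-16/13, 4/13) with r² = 4250/169.
The farthest remaining point B is at distance² 3236/169 ≤ 4250/169.

4250/169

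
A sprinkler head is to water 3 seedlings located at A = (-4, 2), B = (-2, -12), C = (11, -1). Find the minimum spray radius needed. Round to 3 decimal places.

9.029

Side lengths²: AB² = 200, AC² = 234, BC² = 290.
Since BC² = 290 < 234 + 200 = 434, the triangle is acute, so the smallest enclosing circle is the circumcircle.
Circumcentre = (87/34, -143/34), r² = 47125/578.
r = √(47125/578) ≈ 9.029.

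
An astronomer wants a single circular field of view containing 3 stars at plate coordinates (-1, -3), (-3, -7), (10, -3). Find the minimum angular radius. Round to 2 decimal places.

6.80

Call the three points A, B, C in the order given.
Side lengths²: AB² = 20, AC² = 121, BC² = 185.
Since BC² = 185 ≥ 121 + 20 = 141, the angle opposite BC is not acute, so the smallest enclosing circle has BC as diameter.
Centre = midpoint of BC = (3.5, -5), r² = 185/4 = 46.25.
r = √(46.25) ≈ 6.80.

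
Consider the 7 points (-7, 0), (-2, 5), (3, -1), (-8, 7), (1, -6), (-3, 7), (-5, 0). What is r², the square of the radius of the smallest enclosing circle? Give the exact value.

62.5

A smallest enclosing disk is always determined by at most three of the input points on its boundary.
The farthest pair is (-8, 7)–(1, -6) with squared distance 250. The circle on this segment as diameter has centre (-3.5, 0.5) and r² = 250/4 = 62.5.
Check (-7, 0): distance² to centre = 12.5 ≤ 62.5, so it lies inside.
All remaining points lie in this disk, and no smaller disk contains both endpoints, so this is the minimum enclosing circle.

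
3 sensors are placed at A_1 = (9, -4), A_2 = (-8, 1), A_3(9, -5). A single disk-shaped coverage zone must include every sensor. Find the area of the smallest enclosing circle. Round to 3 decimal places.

255.254

Side lengths²: A_1A_2² = 314, A_1A_3² = 1, A_2A_3² = 325.
Since A_2A_3² = 325 ≥ 314 + 1 = 315, the angle opposite A_2A_3 is not acute, so the smallest enclosing circle has A_2A_3 as diameter.
Centre = midpoint of A_2A_3 = (0.5, -2), r² = 325/4 = 81.25.
Area = π·r² = π·81.25 ≈ 255.254.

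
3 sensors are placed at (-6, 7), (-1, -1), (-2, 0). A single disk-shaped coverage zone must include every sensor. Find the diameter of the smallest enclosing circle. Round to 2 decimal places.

Call the three points A, B, C in the order given.
Side lengths²: AB² = 89, AC² = 65, BC² = 2.
Since AB² = 89 ≥ 65 + 2 = 67, the angle opposite AB is not acute, so the smallest enclosing circle has AB as diameter.
Centre = midpoint of AB = (-3.5, 3), r² = 89/4 = 22.25.
Diameter = 2r = 2√(22.25) ≈ 9.43.

9.43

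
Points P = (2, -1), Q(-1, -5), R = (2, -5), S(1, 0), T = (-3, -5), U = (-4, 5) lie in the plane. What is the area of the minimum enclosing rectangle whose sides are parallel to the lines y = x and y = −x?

In coordinates u = x + y, v = x − y the rectangle is axis-aligned; the map (x,y)→(u,v) scales areas by 2.
u-values: 1, -6, -3, 1, -8, 1; range = 1 − (-8) = 9.
v-values: 3, 4, 7, 1, 2, -9; range = 7 − (-9) = 16.
Area = (9 × 16) / 2 = 72.

72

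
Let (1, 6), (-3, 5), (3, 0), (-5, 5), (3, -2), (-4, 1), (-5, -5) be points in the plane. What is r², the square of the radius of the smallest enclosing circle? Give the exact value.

A smallest enclosing disk is always determined by at most three of the input points on its boundary.
The farthest pair is (1, 6)–(-5, -5) with squared distance 157. The circle on this segment as diameter has centre (-2, 0.5) and r² = 157/4 = 39.25.
Check (-3, 5): distance² to centre = 21.25 ≤ 39.25, so it lies inside.
All remaining points lie in this disk, and no smaller disk contains both endpoints, so this is the minimum enclosing circle.

39.25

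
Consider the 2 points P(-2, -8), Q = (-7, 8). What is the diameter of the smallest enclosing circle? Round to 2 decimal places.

16.76

The smallest circle enclosing two points has them as diameter endpoints.
Centre = midpoint = (-4.5, 0); r² = |PQ|²/4 = 281/4 = 70.25.
Diameter = 2r = 2√(70.25) ≈ 16.76.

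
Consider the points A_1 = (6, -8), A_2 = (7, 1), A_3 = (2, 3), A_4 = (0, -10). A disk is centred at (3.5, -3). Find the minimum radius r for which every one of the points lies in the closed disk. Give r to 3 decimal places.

7.826

The required radius is the distance from (3.5, -3) to the farthest point.
Squared distances: 31.25, 28.25, 38.25, 61.25.
Maximum is 61.25, attained at A_4.
r = √(61.25) ≈ 7.826.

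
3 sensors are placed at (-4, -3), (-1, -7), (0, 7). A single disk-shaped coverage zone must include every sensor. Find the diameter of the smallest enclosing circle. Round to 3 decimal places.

Call the three points A, B, C in the order given.
Side lengths²: AB² = 25, AC² = 116, BC² = 197.
Since BC² = 197 ≥ 116 + 25 = 141, the angle opposite BC is not acute, so the smallest enclosing circle has BC as diameter.
Centre = midpoint of BC = (-0.5, 0), r² = 197/4 = 49.25.
Diameter = 2r = 2√(49.25) ≈ 14.036.

14.036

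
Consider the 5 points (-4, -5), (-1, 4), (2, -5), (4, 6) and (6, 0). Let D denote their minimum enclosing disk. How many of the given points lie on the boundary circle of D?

2

A smallest enclosing disk is always determined by at most three of the input points on its boundary.
The farthest pair is (-4, -5)–(4, 6) with squared distance 185. The circle on this segment as diameter has centre (0, 0.5) and r² = 185/4 = 46.25.
Check (-1, 4): distance² to centre = 13.25 ≤ 46.25, so it lies inside.
All remaining points lie in this disk, and no smaller disk contains both endpoints, so this is the minimum enclosing circle.
The points at distance exactly r from the centre are (-4, -5), (4, 6) — 2 points.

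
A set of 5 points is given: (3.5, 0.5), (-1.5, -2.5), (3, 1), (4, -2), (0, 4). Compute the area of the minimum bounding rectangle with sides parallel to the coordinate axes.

x ranges over [-1.5, 4], width 5.5.
y ranges over [-2.5, 4], height 6.5.
Area = 5.5 × 6.5 = 35.75.

35.75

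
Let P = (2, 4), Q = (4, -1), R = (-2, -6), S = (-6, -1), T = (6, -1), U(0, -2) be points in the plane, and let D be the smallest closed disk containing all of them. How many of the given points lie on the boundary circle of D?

The farthest pair is S–T with squared distance 144. The circle on this segment as diameter has centre (0, -1) and r² = 144/4 = 36.
Check P: distance² to centre = 29 ≤ 36, so it lies inside.
All remaining points lie in this disk, and no smaller disk contains both endpoints, so this is the minimum enclosing circle.
The points at distance exactly r from the centre are S, T — 2 points.

2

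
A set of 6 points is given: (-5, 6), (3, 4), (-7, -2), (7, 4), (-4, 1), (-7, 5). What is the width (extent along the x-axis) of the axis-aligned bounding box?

max x = 7, min x = -7, so width = 14.

14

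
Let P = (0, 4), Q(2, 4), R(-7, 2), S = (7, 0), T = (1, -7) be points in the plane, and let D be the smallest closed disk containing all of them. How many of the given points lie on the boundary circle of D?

3

The minimum enclosing circle of a finite set is fixed by two of the points (as a diameter) or three (as a circumcircle).
The minimum enclosing circle is determined by three boundary points: R, S, T.
Their circumcentre is (-3/22, 1/22) with r² = 12325/242.
The farthest remaining point Q is at distance² 4889/242 ≤ 12325/242.
The points at distance exactly r from the centre are R, S, T — 3 points.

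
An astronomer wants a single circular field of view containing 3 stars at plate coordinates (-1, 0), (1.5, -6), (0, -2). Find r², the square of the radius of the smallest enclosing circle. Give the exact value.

10.5625

Call the three points A, B, C in the order given.
Side lengths²: AB² = 42.25, AC² = 5, BC² = 18.25.
Since AB² = 42.25 ≥ 18.25 + 5 = 23.25, the angle opposite AB is not acute, so the smallest enclosing circle has AB as diameter.
Centre = midpoint of AB = (0.25, -3), r² = 42.25/4 = 10.5625.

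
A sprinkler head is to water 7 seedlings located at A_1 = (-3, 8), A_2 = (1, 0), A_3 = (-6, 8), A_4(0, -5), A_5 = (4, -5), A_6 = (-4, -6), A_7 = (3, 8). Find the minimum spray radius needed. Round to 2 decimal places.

A smallest enclosing disk is always determined by at most three of the input points on its boundary.
The farthest pair is A_3–A_5 with squared distance 269. The circle on this segment as diameter has centre (-1, 1.5) and r² = 269/4 = 67.25.
Check A_1: distance² to centre = 46.25 ≤ 67.25, so it lies inside.
All remaining points lie in this disk, and no smaller disk contains both endpoints, so this is the minimum enclosing circle.
r = √(67.25) ≈ 8.20.

8.20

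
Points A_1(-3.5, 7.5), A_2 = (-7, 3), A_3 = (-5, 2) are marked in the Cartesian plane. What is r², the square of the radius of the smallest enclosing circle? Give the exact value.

Side lengths²: A_1A_2² = 32.5, A_1A_3² = 32.5, A_2A_3² = 5.
Since A_1A_3² = 32.5 < 32.5 + 5 = 37.5, the triangle is acute, so the smallest enclosing circle is the circumcircle.
Circumcentre = (-4.8, 4.9), r² = 8.45.

8.45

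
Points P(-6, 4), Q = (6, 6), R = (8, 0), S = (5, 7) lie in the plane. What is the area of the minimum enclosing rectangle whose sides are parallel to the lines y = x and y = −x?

126

In coordinates u = x + y, v = x − y the rectangle is axis-aligned; the map (x,y)→(u,v) scales areas by 2.
u-values: -2, 12, 8, 12; range = 12 − (-2) = 14.
v-values: -10, 0, 8, -2; range = 8 − (-10) = 18.
Area = (14 × 18) / 2 = 126.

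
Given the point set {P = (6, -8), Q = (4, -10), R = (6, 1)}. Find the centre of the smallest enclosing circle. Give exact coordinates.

Side lengths²: PQ² = 8, PR² = 81, QR² = 125.
Since QR² = 125 ≥ 81 + 8 = 89, the angle opposite QR is not acute, so the smallest enclosing circle has QR as diameter.
Centre = midpoint of QR = (5, -4.5), r² = 125/4 = 31.25.
Centre = (5, -4.5).

(5, -4.5)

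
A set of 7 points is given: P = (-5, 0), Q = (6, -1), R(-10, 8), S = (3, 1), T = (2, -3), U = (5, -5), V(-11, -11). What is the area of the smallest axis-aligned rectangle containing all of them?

x ranges over [-11, 6], width 17.
y ranges over [-11, 8], height 19.
Area = 17 × 19 = 323.

323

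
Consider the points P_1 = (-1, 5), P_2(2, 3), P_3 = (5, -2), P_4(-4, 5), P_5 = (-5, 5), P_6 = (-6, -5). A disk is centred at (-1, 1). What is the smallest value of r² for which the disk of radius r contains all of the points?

The required radius is the distance from (-1, 1) to the farthest point.
Squared distances: 16, 13, 45, 25, 32, 61.
Maximum is 61, attained at P_6.

61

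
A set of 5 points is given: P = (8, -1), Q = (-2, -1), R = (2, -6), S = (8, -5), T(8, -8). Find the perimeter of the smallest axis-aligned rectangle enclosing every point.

Width = max x − min x = 8 − (-2) = 10.
Height = max y − min y = -1 − (-8) = 7.
Perimeter = 2(10 + 7) = 34.

34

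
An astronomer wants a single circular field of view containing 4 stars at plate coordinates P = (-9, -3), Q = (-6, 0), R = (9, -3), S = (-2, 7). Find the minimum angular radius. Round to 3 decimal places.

9.073

By Welzl's lemma the MEC is supported by two points (diametrically opposite) or three points (on a circumcircle).
The minimum enclosing circle is determined by three boundary points: P, R, S.
Their circumcentre is (0, -1.85) with r² = 82.3225.
The farthest remaining point Q is at distance² 39.4225 ≤ 82.3225.
r = √(82.3225) ≈ 9.073.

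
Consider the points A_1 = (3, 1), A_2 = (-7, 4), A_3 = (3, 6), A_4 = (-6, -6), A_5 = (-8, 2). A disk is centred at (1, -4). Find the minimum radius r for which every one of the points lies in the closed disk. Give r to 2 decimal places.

The required radius is the distance from (1, -4) to the farthest point.
Squared distances: 29, 128, 104, 53, 117.
Maximum is 128, attained at A_2.
r = √128 ≈ 11.31.

11.31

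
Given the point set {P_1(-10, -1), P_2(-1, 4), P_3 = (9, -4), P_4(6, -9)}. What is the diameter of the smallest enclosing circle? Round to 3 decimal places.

19.235

A smallest enclosing disk is always determined by at most three of the input points on its boundary.
The farthest pair is P_1–P_3 with squared distance 370. The circle on this segment as diameter has centre (-0.5, -2.5) and r² = 370/4 = 92.5.
Check P_2: distance² to centre = 42.5 ≤ 92.5, so it lies inside.
All remaining points lie in this disk, and no smaller disk contains both endpoints, so this is the minimum enclosing circle.
Diameter = 2r = 2√(92.5) ≈ 19.235.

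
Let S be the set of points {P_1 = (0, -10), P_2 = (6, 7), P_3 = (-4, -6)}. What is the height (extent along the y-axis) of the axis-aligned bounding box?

max y = 7, min y = -10, so height = 17.

17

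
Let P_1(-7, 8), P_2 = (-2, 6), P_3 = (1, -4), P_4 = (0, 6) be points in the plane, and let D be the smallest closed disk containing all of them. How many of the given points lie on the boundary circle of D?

The farthest pair is P_1–P_3 with squared distance 208. The circle on this segment as diameter has centre (-3, 2) and r² = 208/4 = 52.
Check P_2: distance² to centre = 17 ≤ 52, so it lies inside.
All remaining points lie in this disk, and no smaller disk contains both endpoints, so this is the minimum enclosing circle.
The points at distance exactly r from the centre are P_1, P_3 — 2 points.

2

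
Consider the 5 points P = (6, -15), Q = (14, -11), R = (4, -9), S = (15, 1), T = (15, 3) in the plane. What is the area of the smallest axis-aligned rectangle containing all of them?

198

x ranges over [4, 15], width 11.
y ranges over [-15, 3], height 18.
Area = 11 × 18 = 198.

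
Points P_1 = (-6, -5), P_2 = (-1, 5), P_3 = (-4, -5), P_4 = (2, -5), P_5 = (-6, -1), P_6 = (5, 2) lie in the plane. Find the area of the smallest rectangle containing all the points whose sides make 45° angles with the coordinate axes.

117

In coordinates u = x + y, v = x − y the rectangle is axis-aligned; the map (x,y)→(u,v) scales areas by 2.
u-values: -11, 4, -9, -3, -7, 7; range = 7 − (-11) = 18.
v-values: -1, -6, 1, 7, -5, 3; range = 7 − (-6) = 13.
Area = (18 × 13) / 2 = 117.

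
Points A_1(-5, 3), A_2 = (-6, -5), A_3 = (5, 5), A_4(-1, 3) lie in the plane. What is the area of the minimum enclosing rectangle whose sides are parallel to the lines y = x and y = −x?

In coordinates u = x + y, v = x − y the rectangle is axis-aligned; the map (x,y)→(u,v) scales areas by 2.
u-values: -2, -11, 10, 2; range = 10 − (-11) = 21.
v-values: -8, -1, 0, -4; range = 0 − (-8) = 8.
Area = (21 × 8) / 2 = 84.

84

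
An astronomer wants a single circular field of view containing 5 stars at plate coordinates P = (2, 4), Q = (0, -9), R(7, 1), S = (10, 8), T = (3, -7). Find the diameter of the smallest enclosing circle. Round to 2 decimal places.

The farthest pair is Q–S with squared distance 389. The circle on this segment as diameter has centre (5, -0.5) and r² = 389/4 = 97.25.
Check P: distance² to centre = 29.25 ≤ 97.25, so it lies inside.
All remaining points lie in this disk, and no smaller disk contains both endpoints, so this is the minimum enclosing circle.
Diameter = 2r = 2√(97.25) ≈ 19.72.

19.72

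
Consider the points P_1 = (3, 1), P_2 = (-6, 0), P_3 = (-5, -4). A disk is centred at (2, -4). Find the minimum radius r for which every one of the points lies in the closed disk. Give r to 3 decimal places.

The required radius is the distance from (2, -4) to the farthest point.
Squared distances: 26, 80, 49.
Maximum is 80, attained at P_2.
r = √80 ≈ 8.944.

8.944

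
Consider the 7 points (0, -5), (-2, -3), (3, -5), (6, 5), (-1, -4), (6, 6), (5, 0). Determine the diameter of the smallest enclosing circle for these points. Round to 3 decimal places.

The farthest pair is (0, -5)–(6, 6) with squared distance 157. The circle on this segment as diameter has centre (3, 0.5) and r² = 157/4 = 39.25.
Check (-2, -3): distance² to centre = 37.25 ≤ 39.25, so it lies inside.
All remaining points lie in this disk, and no smaller disk contains both endpoints, so this is the minimum enclosing circle.
Diameter = 2r = 2√(39.25) ≈ 12.530.

12.530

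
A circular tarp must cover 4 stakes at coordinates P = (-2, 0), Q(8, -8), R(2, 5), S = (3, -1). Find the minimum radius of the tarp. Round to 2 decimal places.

A smallest enclosing disk is always determined by at most three of the input points on its boundary.
The farthest pair is Q–R with squared distance 205. The circle on this segment as diameter has centre (5, -1.5) and r² = 205/4 = 51.25.
Check P: distance² to centre = 51.25 ≤ 51.25, so it lies inside.
All remaining points lie in this disk, and no smaller disk contains both endpoints, so this is the minimum enclosing circle.
r = √(51.25) ≈ 7.16.

7.16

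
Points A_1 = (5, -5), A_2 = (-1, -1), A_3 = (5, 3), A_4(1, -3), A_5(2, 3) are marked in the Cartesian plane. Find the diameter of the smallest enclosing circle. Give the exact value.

26/3

The minimum enclosing circle is determined by three boundary points: A_1, A_2, A_3.
Their circumcentre is (10/3, -1) with r² = 169/9.
The farthest remaining point A_5 is at distance² 160/9 ≤ 169/9.
Diameter = 2r = 2√(169/9) = 26/3.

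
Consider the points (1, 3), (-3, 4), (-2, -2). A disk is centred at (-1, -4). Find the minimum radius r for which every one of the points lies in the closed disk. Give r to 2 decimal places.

8.25

The required radius is the distance from (-1, -4) to the farthest point.
Squared distances: 53, 68, 5.
Maximum is 68, attained at (-3, 4).
r = √68 ≈ 8.25.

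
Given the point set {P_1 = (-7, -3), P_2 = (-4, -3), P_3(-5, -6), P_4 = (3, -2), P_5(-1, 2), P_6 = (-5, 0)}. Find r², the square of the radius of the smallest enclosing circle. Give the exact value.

The farthest pair is P_1–P_4 with squared distance 101. The circle on this segment as diameter has centre (-2, -2.5) and r² = 101/4 = 25.25.
Check P_2: distance² to centre = 4.25 ≤ 25.25, so it lies inside.
All remaining points lie in this disk, and no smaller disk contains both endpoints, so this is the minimum enclosing circle.

25.25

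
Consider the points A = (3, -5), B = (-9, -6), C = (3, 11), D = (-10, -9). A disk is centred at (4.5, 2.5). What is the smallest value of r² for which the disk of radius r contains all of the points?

The required radius is the distance from (4.5, 2.5) to the farthest point.
Squared distances: 58.5, 254.5, 74.5, 342.5.
Maximum is 342.5, attained at D.

342.5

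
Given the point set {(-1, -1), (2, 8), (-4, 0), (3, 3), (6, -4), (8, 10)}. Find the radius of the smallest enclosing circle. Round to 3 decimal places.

8.038

The minimum enclosing circle of a finite set is fixed by two of the points (as a diameter) or three (as a circumcircle).
The minimum enclosing circle is determined by three boundary points: (-4, 0), (6, -4), (8, 10).
Their circumcentre is (119/37, 131/37) with r² = 88450/1369.
The farthest remaining point (-1, -1) is at distance² 52560/1369 ≤ 88450/1369.
r = √(88450/1369) ≈ 8.038.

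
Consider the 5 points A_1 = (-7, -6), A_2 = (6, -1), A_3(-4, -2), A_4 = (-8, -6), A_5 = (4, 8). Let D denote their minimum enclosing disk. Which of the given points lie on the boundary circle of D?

The farthest pair is A_4–A_5 with squared distance 340. The circle on this segment as diameter has centre (-2, 1) and r² = 340/4 = 85.
Check A_1: distance² to centre = 74 ≤ 85, so it lies inside.
All remaining points lie in this disk, and no smaller disk contains both endpoints, so this is the minimum enclosing circle.
The points at distance exactly r from the centre are A_4, A_5 — 2 points.

A_4, A_5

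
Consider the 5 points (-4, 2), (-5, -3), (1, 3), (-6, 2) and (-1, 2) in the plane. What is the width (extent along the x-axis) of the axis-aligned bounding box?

max x = 1, min x = -6, so width = 7.

7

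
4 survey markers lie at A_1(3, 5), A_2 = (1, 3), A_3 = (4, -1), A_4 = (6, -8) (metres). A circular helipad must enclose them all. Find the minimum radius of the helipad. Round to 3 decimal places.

6.671

A smallest enclosing disk is always determined by at most three of the input points on its boundary.
The farthest pair is A_1–A_4 with squared distance 178. The circle on this segment as diameter has centre (4.5, -1.5) and r² = 178/4 = 44.5.
Check A_2: distance² to centre = 32.5 ≤ 44.5, so it lies inside.
All remaining points lie in this disk, and no smaller disk contains both endpoints, so this is the minimum enclosing circle.
r = √(44.5) ≈ 6.671.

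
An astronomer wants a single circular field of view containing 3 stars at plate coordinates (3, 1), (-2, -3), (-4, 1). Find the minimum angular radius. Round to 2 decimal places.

Call the three points A, B, C in the order given.
Side lengths²: AB² = 41, AC² = 49, BC² = 20.
Since AC² = 49 < 41 + 20 = 61, the triangle is acute, so the smallest enclosing circle is the circumcircle.
Circumcentre = (-0.5, 0.25), r² = 12.8125.
r = √(12.8125) ≈ 3.58.

3.58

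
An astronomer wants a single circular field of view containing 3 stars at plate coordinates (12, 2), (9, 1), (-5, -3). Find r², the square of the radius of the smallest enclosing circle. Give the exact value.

78.5

Call the three points A, B, C in the order given.
Side lengths²: AB² = 10, AC² = 314, BC² = 212.
Since AC² = 314 ≥ 212 + 10 = 222, the angle opposite AC is not acute, so the smallest enclosing circle has AC as diameter.
Centre = midpoint of AC = (3.5, -0.5), r² = 314/4 = 78.5.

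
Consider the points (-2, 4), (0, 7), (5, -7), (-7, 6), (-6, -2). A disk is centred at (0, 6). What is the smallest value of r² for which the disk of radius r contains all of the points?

194

The required radius is the distance from (0, 6) to the farthest point.
Squared distances: 8, 1, 194, 49, 100.
Maximum is 194, attained at (5, -7).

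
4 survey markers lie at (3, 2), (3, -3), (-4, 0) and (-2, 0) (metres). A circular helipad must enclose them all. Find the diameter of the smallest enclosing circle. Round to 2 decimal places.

7.92

The minimum enclosing circle is determined by three boundary points: (3, 2), (3, -3), (-4, 0).
Their circumcentre is (-1/14, -0.5) with r² = 1537/98.
The farthest remaining point (-2, 0) is at distance² 389/98 ≤ 1537/98.
Diameter = 2r = 2√(1537/98) ≈ 7.92.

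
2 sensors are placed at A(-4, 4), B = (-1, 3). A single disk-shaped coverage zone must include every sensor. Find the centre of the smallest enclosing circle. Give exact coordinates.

The smallest circle enclosing two points has them as diameter endpoints.
Centre = midpoint = (-2.5, 3.5); r² = |AB|²/4 = 10/4 = 2.5.
Centre = (-2.5, 3.5).

(-2.5, 3.5)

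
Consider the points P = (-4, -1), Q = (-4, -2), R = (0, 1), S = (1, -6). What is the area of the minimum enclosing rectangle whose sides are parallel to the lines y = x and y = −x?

In coordinates u = x + y, v = x − y the rectangle is axis-aligned; the map (x,y)→(u,v) scales areas by 2.
u-values: -5, -6, 1, -5; range = 1 − (-6) = 7.
v-values: -3, -2, -1, 7; range = 7 − (-3) = 10.
Area = (7 × 10) / 2 = 35.

35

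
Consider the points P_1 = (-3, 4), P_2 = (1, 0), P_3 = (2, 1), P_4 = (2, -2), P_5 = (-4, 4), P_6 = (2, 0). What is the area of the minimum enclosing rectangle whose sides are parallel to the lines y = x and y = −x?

In coordinates u = x + y, v = x − y the rectangle is axis-aligned; the map (x,y)→(u,v) scales areas by 2.
u-values: 1, 1, 3, 0, 0, 2; range = 3 − 0 = 3.
v-values: -7, 1, 1, 4, -8, 2; range = 4 − (-8) = 12.
Area = (3 × 12) / 2 = 18.

18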